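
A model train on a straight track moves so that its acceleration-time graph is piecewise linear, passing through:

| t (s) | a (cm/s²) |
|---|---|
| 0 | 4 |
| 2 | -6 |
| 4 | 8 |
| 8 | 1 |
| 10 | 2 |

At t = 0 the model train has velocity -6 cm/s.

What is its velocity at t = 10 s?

Δv equals the area under the a-t graph; then v = v₀ + Δv.
0–2 s: ½(4 + -6)(2) = -2 cm/s
2–4 s: ½(-6 + 8)(2) = 2 cm/s
4–8 s: ½(8 + 1)(4) = 18 cm/s
8–10 s: ½(1 + 2)(2) = 3 cm/s
Δv = 21 cm/s, so v(10) = -6 + (21) = 15 cm/s.

15 cm/s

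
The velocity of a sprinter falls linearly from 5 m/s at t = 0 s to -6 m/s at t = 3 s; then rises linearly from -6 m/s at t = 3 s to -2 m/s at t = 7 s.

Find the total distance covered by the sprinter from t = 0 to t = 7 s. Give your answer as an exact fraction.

Distance (not displacement) is the total path length: add the absolute areas under v-t.
0–3 s: v = 0 at t = 15/11 s; triangle areas 75/22 + 54/11 = 183/22 m
3–7 s: |½(-6 + -2)(4)| = 16 m
Total distance = 535/22 m

535/22 m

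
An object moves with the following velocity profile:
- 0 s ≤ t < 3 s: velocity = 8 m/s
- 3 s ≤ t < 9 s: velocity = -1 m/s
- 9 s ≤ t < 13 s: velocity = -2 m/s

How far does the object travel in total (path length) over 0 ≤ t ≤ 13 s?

38 m

Distance (not displacement) is the total path length: add the absolute areas under v-t.
0–3 s: |8| × 3 = 24 m
3–9 s: |-1| × 6 = 6 m
9–13 s: |-2| × 4 = 8 m
Total distance = 38 m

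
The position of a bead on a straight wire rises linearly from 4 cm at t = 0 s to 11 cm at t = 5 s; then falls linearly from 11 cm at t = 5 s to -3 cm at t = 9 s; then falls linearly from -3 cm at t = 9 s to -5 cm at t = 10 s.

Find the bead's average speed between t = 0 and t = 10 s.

2.3 cm/s

Average speed = (total path length)/(elapsed time); on a piecewise-linear x-t graph the path length is Σ|Δx|.
0–5 s: |Δx| = |11 − 4| = 7 cm
5–9 s: |Δx| = |-3 − 11| = 14 cm
9–10 s: |Δx| = |-5 − -3| = 2 cm
Total path = 23 cm; average speed = 23/10 = 2.3 cm/s.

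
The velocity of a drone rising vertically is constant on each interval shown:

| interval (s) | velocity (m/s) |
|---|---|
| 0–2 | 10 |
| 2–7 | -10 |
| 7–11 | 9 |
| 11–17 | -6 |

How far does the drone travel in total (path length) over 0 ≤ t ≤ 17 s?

142 m

Distance (not displacement) is the total path length: add the absolute areas under v-t.
0–2 s: |10| × 2 = 20 m
2–7 s: |-10| × 5 = 50 m
7–11 s: |9| × 4 = 36 m
11–17 s: |-6| × 6 = 36 m
Total distance = 142 m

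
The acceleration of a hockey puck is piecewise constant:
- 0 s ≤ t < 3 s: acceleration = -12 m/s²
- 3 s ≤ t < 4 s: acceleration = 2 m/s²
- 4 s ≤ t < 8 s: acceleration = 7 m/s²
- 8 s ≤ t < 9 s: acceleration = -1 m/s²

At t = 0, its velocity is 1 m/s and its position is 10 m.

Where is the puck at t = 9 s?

-156.5 m

On each constant-a segment, Δv = aΔt and Δx = v₀Δt + ½aΔt²; chain segment to segment.
0–3 s: v starts 1 m/s; Δx = 1·3 + ½·-12·3² = -51 m; v ends -35 m/s.
3–4 s: v starts -35 m/s; Δx = -35·1 + ½·2·1² = -34 m; v ends -33 m/s.
4–8 s: v starts -33 m/s; Δx = -33·4 + ½·7·4² = -76 m; v ends -5 m/s.
8–9 s: v starts -5 m/s; Δx = -5·1 + ½·-1·1² = -5.5 m; v ends -6 m/s.
x(9) = 10 + Σ Δx = -156.5 m.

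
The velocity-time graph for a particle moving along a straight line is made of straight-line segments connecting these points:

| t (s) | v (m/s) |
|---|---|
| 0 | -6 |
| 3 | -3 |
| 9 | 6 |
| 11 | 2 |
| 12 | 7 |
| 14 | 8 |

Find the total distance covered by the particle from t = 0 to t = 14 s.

Distance (not displacement) is the total path length: add the absolute areas under v-t.
0–3 s: |½(-6 + -3)(3)| = 13.5 m
3–9 s: v = 0 at t = 5 s; triangle areas 3 + 12 = 15 m
9–11 s: |½(6 + 2)(2)| = 8 m
11–12 s: |½(2 + 7)(1)| = 4.5 m
12–14 s: |½(7 + 8)(2)| = 15 m
Total distance = 56 m

56 m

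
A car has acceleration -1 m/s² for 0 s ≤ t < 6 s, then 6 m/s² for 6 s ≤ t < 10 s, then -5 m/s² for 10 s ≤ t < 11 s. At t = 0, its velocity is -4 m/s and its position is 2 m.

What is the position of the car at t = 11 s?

-20.5 m

On each constant-a segment, Δv = aΔt and Δx = v₀Δt + ½aΔt²; chain segment to segment.
0–6 s: v starts -4 m/s; Δx = -4·6 + ½·-1·6² = -42 m; v ends -10 m/s.
6–10 s: v starts -10 m/s; Δx = -10·4 + ½·6·4² = 8 m; v ends 14 m/s.
10–11 s: v starts 14 m/s; Δx = 14·1 + ½·-5·1² = 11.5 m; v ends 9 m/s.
x(11) = 2 + Σ Δx = -20.5 m.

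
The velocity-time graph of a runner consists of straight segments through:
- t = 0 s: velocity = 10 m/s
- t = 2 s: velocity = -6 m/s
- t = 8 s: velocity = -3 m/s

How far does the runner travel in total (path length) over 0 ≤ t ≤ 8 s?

Distance (not displacement) is the total path length: add the absolute areas under v-t.
0–2 s: v = 0 at t = 1.25 s; triangle areas 6.25 + 2.25 = 8.5 m
2–8 s: |½(-6 + -3)(6)| = 27 m
Total distance = 35.5 m

35.5 m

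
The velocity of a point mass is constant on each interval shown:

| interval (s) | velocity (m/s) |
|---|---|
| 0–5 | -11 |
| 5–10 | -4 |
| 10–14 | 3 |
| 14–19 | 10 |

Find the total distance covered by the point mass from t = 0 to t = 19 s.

137 m

Distance (not displacement) is the total path length: add the absolute areas under v-t.
0–5 s: |-11| × 5 = 55 m
5–10 s: |-4| × 5 = 20 m
10–14 s: |3| × 4 = 12 m
14–19 s: |10| × 5 = 50 m
Total distance = 137 m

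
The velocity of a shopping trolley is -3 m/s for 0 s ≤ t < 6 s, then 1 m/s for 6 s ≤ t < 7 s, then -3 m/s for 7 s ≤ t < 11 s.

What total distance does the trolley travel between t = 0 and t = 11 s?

Total distance travelled is ∫|v| dt — sum the magnitudes of each area piece.
0–6 s: |-3| × 6 = 18 m
6–7 s: |1| × 1 = 1 m
7–11 s: |-3| × 4 = 12 m
Total distance = 31 m

31 m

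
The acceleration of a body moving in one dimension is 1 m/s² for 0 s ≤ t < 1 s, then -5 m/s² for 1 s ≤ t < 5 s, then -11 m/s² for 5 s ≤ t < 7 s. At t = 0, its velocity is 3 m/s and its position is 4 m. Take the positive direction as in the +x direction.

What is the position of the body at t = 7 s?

On each constant-a segment, Δv = aΔt and Δx = v₀Δt + ½aΔt²; chain segment to segment.
0–1 s: v starts 3 m/s; Δx = 3·1 + ½·1·1² = 3.5 m; v ends 4 m/s.
1–5 s: v starts 4 m/s; Δx = 4·4 + ½·-5·4² = -24 m; v ends -16 m/s.
5–7 s: v starts -16 m/s; Δx = -16·2 + ½·-11·2² = -54 m; v ends -38 m/s.
x(7) = 4 + Σ Δx = -70.5 m.

-70.5 m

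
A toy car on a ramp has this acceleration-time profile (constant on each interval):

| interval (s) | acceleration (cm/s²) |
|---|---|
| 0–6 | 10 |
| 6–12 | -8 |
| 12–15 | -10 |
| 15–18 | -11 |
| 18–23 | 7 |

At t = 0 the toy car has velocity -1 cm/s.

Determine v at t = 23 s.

-17 cm/s

Δv equals the area under the a-t graph; then v = v₀ + Δv.
0–6 s: 10 × 6 = 60 cm/s
6–12 s: -8 × 6 = -48 cm/s
12–15 s: -10 × 3 = -30 cm/s
15–18 s: -11 × 3 = -33 cm/s
18–23 s: 7 × 5 = 35 cm/s
Δv = -16 cm/s, so v(23) = -1 + (-16) = -17 cm/s.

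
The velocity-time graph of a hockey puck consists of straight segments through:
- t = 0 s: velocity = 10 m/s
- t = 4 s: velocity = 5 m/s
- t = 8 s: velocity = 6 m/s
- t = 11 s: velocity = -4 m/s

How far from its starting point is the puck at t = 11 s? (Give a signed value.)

Net displacement equals the area under the velocity-time graph (areas below the axis count negative).
0–4 s: ½(10 + 5)(4) = 30 m
4–8 s: ½(5 + 6)(4) = 22 m
8–11 s: ½(6 + -4)(3) = 3 m
Net displacement = 55 m

55 m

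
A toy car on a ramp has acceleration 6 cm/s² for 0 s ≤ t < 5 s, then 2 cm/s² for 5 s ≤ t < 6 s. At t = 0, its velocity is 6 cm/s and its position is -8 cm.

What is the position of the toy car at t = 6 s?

134 cm

On each constant-a segment, Δv = aΔt and Δx = v₀Δt + ½aΔt²; chain segment to segment.
0–5 s: v starts 6 cm/s; Δx = 6·5 + ½·6·5² = 105 cm; v ends 36 cm/s.
5–6 s: v starts 36 cm/s; Δx = 36·1 + ½·2·1² = 37 cm; v ends 38 cm/s.
x(6) = -8 + Σ Δx = 134 cm.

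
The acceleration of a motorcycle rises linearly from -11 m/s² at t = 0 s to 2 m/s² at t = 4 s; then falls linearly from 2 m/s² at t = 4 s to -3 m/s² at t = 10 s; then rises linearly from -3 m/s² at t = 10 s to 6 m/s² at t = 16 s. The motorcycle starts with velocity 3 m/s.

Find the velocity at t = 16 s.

Δv equals the area under the a-t graph; then v = v₀ + Δv.
0–4 s: ½(-11 + 2)(4) = -18 m/s
4–10 s: ½(2 + -3)(6) = -3 m/s
10–16 s: ½(-3 + 6)(6) = 9 m/s
Δv = -12 m/s, so v(16) = 3 + (-12) = -9 m/s.

-9 m/s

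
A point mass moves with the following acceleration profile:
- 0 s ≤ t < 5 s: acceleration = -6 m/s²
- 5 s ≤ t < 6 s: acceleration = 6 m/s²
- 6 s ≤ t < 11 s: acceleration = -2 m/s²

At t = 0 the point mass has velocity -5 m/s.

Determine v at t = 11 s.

Δv equals the area under the a-t graph; then v = v₀ + Δv.
0–5 s: -6 × 5 = -30 m/s
5–6 s: 6 × 1 = 6 m/s
6–11 s: -2 × 5 = -10 m/s
Δv = -34 m/s, so v(11) = -5 + (-34) = -39 m/s.

-39 m/s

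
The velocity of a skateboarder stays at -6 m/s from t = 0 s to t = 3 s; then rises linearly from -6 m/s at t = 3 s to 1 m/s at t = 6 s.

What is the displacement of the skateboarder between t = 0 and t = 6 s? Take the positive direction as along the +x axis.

Displacement is the signed area under the v-t curve.
0–3 s: -6 × 3 = -18 m
3–6 s: ½(-6 + 1)(3) = -7.5 m
Net displacement = -25.5 m

-25.5 m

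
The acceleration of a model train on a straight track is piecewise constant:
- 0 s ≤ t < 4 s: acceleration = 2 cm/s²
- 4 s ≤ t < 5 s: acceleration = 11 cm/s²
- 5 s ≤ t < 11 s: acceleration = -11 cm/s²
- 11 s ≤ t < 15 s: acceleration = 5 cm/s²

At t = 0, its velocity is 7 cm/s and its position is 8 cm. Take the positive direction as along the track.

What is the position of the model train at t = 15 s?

-89.5 cm

On each constant-a segment, Δv = aΔt and Δx = v₀Δt + ½aΔt²; chain segment to segment.
0–4 s: v starts 7 cm/s; Δx = 7·4 + ½·2·4² = 44 cm; v ends 15 cm/s.
4–5 s: v starts 15 cm/s; Δx = 15·1 + ½·11·1² = 20.5 cm; v ends 26 cm/s.
5–11 s: v starts 26 cm/s; Δx = 26·6 + ½·-11·6² = -42 cm; v ends -40 cm/s.
11–15 s: v starts -40 cm/s; Δx = -40·4 + ½·5·4² = -120 cm; v ends -20 cm/s.
x(15) = 8 + Σ Δx = -89.5 cm.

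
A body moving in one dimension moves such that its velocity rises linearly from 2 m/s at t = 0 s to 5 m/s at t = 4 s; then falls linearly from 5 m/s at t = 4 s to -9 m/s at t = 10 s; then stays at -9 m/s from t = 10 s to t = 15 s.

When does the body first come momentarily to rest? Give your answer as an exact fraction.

v changes sign on 4–10 s (from 5 to -9); the graph is linear there, so v = 0 at t = 4 + (-5)·(10 − 4)/(-9 − 5) = 43/7 s.

t = 43/7 s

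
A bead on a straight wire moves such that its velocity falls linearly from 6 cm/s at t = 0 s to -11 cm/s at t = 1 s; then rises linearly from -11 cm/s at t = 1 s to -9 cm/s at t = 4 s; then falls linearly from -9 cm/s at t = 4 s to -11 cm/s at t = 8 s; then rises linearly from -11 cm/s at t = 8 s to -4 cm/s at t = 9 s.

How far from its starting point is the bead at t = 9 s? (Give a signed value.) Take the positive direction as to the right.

Displacement is the signed area under the v-t curve.
0–1 s: ½(6 + -11)(1) = -2.5 cm
1–4 s: ½(-11 + -9)(3) = -30 cm
4–8 s: ½(-9 + -11)(4) = -40 cm
8–9 s: ½(-11 + -4)(1) = -7.5 cm
Net displacement = -80 cm

-80 cm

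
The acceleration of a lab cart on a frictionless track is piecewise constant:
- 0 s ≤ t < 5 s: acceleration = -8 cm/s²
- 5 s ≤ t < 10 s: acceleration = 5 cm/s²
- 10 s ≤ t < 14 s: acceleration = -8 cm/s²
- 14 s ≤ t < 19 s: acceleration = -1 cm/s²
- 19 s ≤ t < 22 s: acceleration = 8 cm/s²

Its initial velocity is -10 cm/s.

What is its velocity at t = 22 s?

Δv equals the area under the a-t graph; then v = v₀ + Δv.
0–5 s: -8 × 5 = -40 cm/s
5–10 s: 5 × 5 = 25 cm/s
10–14 s: -8 × 4 = -32 cm/s
14–19 s: -1 × 5 = -5 cm/s
19–22 s: 8 × 3 = 24 cm/s
Δv = -28 cm/s, so v(22) = -10 + (-28) = -38 cm/s.

-38 cm/s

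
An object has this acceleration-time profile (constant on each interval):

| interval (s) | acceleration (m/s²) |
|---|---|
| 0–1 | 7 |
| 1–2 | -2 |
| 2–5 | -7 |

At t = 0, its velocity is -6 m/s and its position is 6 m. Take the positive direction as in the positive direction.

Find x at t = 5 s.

On each constant-a segment, Δv = aΔt and Δx = v₀Δt + ½aΔt²; chain segment to segment.
0–1 s: v starts -6 m/s; Δx = -6·1 + ½·7·1² = -2.5 m; v ends 1 m/s.
1–2 s: v starts 1 m/s; Δx = 1·1 + ½·-2·1² = 0 m; v ends -1 m/s.
2–5 s: v starts -1 m/s; Δx = -1·3 + ½·-7·3² = -34.5 m; v ends -22 m/s.
x(5) = 6 + Σ Δx = -31 m.

-31 m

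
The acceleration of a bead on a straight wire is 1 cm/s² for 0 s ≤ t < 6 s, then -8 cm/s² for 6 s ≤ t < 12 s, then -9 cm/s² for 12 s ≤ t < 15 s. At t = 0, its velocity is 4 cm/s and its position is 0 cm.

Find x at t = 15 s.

On each constant-a segment, Δv = aΔt and Δx = v₀Δt + ½aΔt²; chain segment to segment.
0–6 s: v starts 4 cm/s; Δx = 4·6 + ½·1·6² = 42 cm; v ends 10 cm/s.
6–12 s: v starts 10 cm/s; Δx = 10·6 + ½·-8·6² = -84 cm; v ends -38 cm/s.
12–15 s: v starts -38 cm/s; Δx = -38·3 + ½·-9·3² = -154.5 cm; v ends -65 cm/s.
x(15) = 0 + Σ Δx = -196.5 cm.

-196.5 cm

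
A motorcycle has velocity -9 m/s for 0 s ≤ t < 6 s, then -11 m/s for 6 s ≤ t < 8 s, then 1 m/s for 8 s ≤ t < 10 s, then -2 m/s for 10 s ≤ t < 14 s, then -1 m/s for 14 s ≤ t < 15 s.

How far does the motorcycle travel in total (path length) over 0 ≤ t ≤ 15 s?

Total distance travelled is ∫|v| dt — sum the magnitudes of each area piece.
0–6 s: |-9| × 6 = 54 m
6–8 s: |-11| × 2 = 22 m
8–10 s: |1| × 2 = 2 m
10–14 s: |-2| × 4 = 8 m
14–15 s: |-1| × 1 = 1 m
Total distance = 87 m

87 m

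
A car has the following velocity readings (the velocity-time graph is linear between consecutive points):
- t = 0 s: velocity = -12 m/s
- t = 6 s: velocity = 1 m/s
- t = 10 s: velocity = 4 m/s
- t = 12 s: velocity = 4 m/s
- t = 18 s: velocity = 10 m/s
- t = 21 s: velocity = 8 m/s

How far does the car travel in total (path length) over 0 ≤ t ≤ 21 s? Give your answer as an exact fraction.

Total distance travelled is ∫|v| dt — sum the magnitudes of each area piece.
0–6 s: v = 0 at t = 72/13 s; triangle areas 432/13 + 3/13 = 435/13 m
6–10 s: |½(1 + 4)(4)| = 10 m
10–12 s: |4| × 2 = 8 m
12–18 s: |½(4 + 10)(6)| = 42 m
18–21 s: |½(10 + 8)(3)| = 27 m
Total distance = 1566/13 m

1566/13 m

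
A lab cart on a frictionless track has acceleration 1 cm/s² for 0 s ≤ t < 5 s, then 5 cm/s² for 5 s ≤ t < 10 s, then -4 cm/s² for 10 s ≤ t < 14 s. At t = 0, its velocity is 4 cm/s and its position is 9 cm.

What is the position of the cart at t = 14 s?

253 cm

On each constant-a segment, Δv = aΔt and Δx = v₀Δt + ½aΔt²; chain segment to segment.
0–5 s: v starts 4 cm/s; Δx = 4·5 + ½·1·5² = 32.5 cm; v ends 9 cm/s.
5–10 s: v starts 9 cm/s; Δx = 9·5 + ½·5·5² = 107.5 cm; v ends 34 cm/s.
10–14 s: v starts 34 cm/s; Δx = 34·4 + ½·-4·4² = 104 cm; v ends 18 cm/s.
x(14) = 9 + Σ Δx = 253 cm.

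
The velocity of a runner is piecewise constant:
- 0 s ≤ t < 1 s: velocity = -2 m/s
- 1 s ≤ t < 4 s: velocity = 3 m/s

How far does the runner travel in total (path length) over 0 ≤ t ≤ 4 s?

Total distance travelled is ∫|v| dt — sum the magnitudes of each area piece.
0–1 s: |-2| × 1 = 2 m
1–4 s: |3| × 3 = 9 m
Total distance = 11 m

11 m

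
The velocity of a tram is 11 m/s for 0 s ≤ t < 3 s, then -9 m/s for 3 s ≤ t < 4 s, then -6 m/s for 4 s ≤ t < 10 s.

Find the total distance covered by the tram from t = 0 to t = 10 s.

Distance (not displacement) is the total path length: add the absolute areas under v-t.
0–3 s: |11| × 3 = 33 m
3–4 s: |-9| × 1 = 9 m
4–10 s: |-6| × 6 = 36 m
Total distance = 78 m

78 m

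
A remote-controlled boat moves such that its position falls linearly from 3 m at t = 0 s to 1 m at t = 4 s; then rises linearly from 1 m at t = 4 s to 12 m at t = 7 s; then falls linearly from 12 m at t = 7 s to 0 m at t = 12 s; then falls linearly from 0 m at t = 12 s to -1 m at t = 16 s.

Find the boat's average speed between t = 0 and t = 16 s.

1.625 m/s

Average speed = (total path length)/(elapsed time); on a piecewise-linear x-t graph the path length is Σ|Δx|.
0–4 s: |Δx| = |1 − 3| = 2 m
4–7 s: |Δx| = |12 − 1| = 11 m
7–12 s: |Δx| = |0 − 12| = 12 m
12–16 s: |Δx| = |-1 − 0| = 1 m
Total path = 26 m; average speed = 26/16 = 1.625 m/s.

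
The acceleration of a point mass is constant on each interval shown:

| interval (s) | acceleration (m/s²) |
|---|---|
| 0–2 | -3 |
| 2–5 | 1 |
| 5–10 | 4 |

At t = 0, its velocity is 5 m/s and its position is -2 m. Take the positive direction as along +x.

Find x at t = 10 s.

63.5 m

On each constant-a segment, Δv = aΔt and Δx = v₀Δt + ½aΔt²; chain segment to segment.
0–2 s: v starts 5 m/s; Δx = 5·2 + ½·-3·2² = 4 m; v ends -1 m/s.
2–5 s: v starts -1 m/s; Δx = -1·3 + ½·1·3² = 1.5 m; v ends 2 m/s.
5–10 s: v starts 2 m/s; Δx = 2·5 + ½·4·5² = 60 m; v ends 22 m/s.
x(10) = -2 + Σ Δx = 63.5 m.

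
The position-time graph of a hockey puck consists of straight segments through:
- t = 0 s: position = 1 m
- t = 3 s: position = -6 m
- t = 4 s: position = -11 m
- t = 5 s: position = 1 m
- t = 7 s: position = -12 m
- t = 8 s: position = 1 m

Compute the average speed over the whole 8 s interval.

Average speed = (total path length)/(elapsed time); on a piecewise-linear x-t graph the path length is Σ|Δx|.
0–3 s: |Δx| = |-6 − 1| = 7 m
3–4 s: |Δx| = |-11 − -6| = 5 m
4–5 s: |Δx| = |1 − -11| = 12 m
5–7 s: |Δx| = |-12 − 1| = 13 m
7–8 s: |Δx| = |1 − -12| = 13 m
Total path = 50 m; average speed = 50/8 = 6.25 m/s.

6.25 m/s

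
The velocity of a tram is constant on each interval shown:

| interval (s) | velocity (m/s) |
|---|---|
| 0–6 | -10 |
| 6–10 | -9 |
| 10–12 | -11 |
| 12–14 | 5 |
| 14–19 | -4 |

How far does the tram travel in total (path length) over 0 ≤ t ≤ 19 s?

Total distance travelled is ∫|v| dt — sum the magnitudes of each area piece.
0–6 s: |-10| × 6 = 60 m
6–10 s: |-9| × 4 = 36 m
10–12 s: |-11| × 2 = 22 m
12–14 s: |5| × 2 = 10 m
14–19 s: |-4| × 5 = 20 m
Total distance = 148 m

148 m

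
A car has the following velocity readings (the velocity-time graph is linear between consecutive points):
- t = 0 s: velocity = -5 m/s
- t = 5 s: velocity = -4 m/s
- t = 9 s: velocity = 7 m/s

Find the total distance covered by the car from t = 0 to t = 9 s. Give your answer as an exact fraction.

755/22 m

Distance (not displacement) is the total path length: add the absolute areas under v-t.
0–5 s: |½(-5 + -4)(5)| = 22.5 m
5–9 s: v = 0 at t = 71/11 s; triangle areas 32/11 + 98/11 = 130/11 m
Total distance = 755/22 m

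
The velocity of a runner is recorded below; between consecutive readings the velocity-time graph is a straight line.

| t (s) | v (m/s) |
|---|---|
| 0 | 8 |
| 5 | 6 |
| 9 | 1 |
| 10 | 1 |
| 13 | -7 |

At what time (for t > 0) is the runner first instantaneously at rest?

v changes sign on 10–13 s (from 1 to -7); the graph is linear there, so v = 0 at t = 10 + (-1)·(13 − 10)/(-7 − 1) = 10.375 s.

t = 10.375 s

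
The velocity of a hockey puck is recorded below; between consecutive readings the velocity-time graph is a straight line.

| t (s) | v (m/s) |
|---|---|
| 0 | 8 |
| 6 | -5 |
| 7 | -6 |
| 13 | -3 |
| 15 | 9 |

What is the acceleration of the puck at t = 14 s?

Acceleration is the slope of the v-t graph on 13–15 s: (9 − -3)/(15 − 13) = 6 m/s².

6 m/s²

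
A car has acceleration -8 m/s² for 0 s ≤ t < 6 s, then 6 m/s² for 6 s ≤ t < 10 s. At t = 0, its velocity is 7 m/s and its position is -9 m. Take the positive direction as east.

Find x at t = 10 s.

-227 m

On each constant-a segment, Δv = aΔt and Δx = v₀Δt + ½aΔt²; chain segment to segment.
0–6 s: v starts 7 m/s; Δx = 7·6 + ½·-8·6² = -102 m; v ends -41 m/s.
6–10 s: v starts -41 m/s; Δx = -41·4 + ½·6·4² = -116 m; v ends -17 m/s.
x(10) = -9 + Σ Δx = -227 m.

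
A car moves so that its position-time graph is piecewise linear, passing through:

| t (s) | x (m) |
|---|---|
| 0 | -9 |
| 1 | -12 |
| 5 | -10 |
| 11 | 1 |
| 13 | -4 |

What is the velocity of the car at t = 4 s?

0.5 m/s

Velocity is the slope of the x-t graph on 1–5 s: (-10 − -12)/(5 − 1) = 0.5 m/s.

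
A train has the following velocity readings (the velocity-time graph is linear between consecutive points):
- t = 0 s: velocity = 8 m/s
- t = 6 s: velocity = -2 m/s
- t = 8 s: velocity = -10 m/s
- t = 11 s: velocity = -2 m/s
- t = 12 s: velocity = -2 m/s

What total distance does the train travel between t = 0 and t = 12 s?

Total distance travelled is ∫|v| dt — sum the magnitudes of each area piece.
0–6 s: v = 0 at t = 4.8 s; triangle areas 19.2 + 1.2 = 20.4 m
6–8 s: |½(-2 + -10)(2)| = 12 m
8–11 s: |½(-10 + -2)(3)| = 18 m
11–12 s: |-2| × 1 = 2 m
Total distance = 52.4 m

52.4 m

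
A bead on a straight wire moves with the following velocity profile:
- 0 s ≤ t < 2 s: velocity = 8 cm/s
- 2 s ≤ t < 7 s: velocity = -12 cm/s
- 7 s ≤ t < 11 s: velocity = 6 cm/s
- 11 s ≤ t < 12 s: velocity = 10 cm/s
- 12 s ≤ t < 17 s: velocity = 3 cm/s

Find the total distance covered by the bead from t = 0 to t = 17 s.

Distance (not displacement) is the total path length: add the absolute areas under v-t.
0–2 s: |8| × 2 = 16 cm
2–7 s: |-12| × 5 = 60 cm
7–11 s: |6| × 4 = 24 cm
11–12 s: |10| × 1 = 10 cm
12–17 s: |3| × 5 = 15 cm
Total distance = 125 cm

125 cm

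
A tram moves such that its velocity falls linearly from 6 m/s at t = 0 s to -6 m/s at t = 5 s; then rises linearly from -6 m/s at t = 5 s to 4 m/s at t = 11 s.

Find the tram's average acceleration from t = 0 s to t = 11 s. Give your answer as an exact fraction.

-2/11 m/s²

Average acceleration = Δv/Δt = (4 − 6)/(11 − 0) = -2/11 m/s².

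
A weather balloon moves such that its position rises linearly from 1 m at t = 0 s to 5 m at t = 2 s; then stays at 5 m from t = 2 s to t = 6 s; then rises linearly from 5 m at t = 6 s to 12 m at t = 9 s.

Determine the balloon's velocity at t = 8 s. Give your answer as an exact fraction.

Velocity is the slope of the x-t graph on 6–9 s: (12 − 5)/(9 − 6) = 7/3 m/s.

7/3 m/s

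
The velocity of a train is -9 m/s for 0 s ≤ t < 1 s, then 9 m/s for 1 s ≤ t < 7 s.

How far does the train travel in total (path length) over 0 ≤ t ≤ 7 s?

Distance (not displacement) is the total path length: add the absolute areas under v-t.
0–1 s: |-9| × 1 = 9 m
1–7 s: |9| × 6 = 54 m
Total distance = 63 m

63 m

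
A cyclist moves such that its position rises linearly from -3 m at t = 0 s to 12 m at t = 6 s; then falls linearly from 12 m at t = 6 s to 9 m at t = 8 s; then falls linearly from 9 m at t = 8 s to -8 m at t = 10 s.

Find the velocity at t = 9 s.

Velocity is the slope of the x-t graph on 8–10 s: (-8 − 9)/(10 − 8) = -8.5 m/s.

-8.5 m/s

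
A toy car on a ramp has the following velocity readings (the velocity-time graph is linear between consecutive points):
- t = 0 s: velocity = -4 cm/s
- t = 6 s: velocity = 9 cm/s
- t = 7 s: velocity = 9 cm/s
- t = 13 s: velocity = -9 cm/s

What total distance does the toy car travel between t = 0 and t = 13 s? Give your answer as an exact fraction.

Total distance travelled is ∫|v| dt — sum the magnitudes of each area piece.
0–6 s: v = 0 at t = 24/13 s; triangle areas 48/13 + 243/13 = 291/13 cm
6–7 s: |9| × 1 = 9 cm
7–13 s: v = 0 at t = 10 s; triangle areas 13.5 + 13.5 = 27 cm
Total distance = 759/13 cm

759/13 cm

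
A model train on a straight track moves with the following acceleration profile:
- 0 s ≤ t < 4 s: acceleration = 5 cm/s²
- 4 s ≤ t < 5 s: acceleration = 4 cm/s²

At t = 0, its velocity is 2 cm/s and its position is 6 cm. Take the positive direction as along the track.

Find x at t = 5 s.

On each constant-a segment, Δv = aΔt and Δx = v₀Δt + ½aΔt²; chain segment to segment.
0–4 s: v starts 2 cm/s; Δx = 2·4 + ½·5·4² = 48 cm; v ends 22 cm/s.
4–5 s: v starts 22 cm/s; Δx = 22·1 + ½·4·1² = 24 cm; v ends 26 cm/s.
x(5) = 6 + Σ Δx = 78 cm.

78 cm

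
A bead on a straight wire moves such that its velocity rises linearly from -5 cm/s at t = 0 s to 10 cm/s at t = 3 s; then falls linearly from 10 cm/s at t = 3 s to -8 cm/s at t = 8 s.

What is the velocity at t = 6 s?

On 3–8 s the graph is linear from 10 to -8 cm/s: v(6) = 10 + (-8 − 10)·(6 − 3)/(8 − 3) = -0.8 cm/s.

-0.8 cm/s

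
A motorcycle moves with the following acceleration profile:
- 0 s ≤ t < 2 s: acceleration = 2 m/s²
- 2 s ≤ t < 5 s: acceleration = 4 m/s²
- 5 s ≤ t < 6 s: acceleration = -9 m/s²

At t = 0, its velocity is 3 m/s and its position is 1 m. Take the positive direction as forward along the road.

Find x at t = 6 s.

64.5 m

On each constant-a segment, Δv = aΔt and Δx = v₀Δt + ½aΔt²; chain segment to segment.
0–2 s: v starts 3 m/s; Δx = 3·2 + ½·2·2² = 10 m; v ends 7 m/s.
2–5 s: v starts 7 m/s; Δx = 7·3 + ½·4·3² = 39 m; v ends 19 m/s.
5–6 s: v starts 19 m/s; Δx = 19·1 + ½·-9·1² = 14.5 m; v ends 10 m/s.
x(6) = 1 + Σ Δx = 64.5 m.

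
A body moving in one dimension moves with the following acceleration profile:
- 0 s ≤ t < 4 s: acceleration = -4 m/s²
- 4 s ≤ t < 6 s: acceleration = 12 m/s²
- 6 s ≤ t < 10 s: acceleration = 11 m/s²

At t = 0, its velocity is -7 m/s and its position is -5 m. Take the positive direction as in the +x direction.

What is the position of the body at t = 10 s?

5 m

On each constant-a segment, Δv = aΔt and Δx = v₀Δt + ½aΔt²; chain segment to segment.
0–4 s: v starts -7 m/s; Δx = -7·4 + ½·-4·4² = -60 m; v ends -23 m/s.
4–6 s: v starts -23 m/s; Δx = -23·2 + ½·12·2² = -22 m; v ends 1 m/s.
6–10 s: v starts 1 m/s; Δx = 1·4 + ½·11·4² = 92 m; v ends 45 m/s.
x(10) = -5 + Σ Δx = 5 m.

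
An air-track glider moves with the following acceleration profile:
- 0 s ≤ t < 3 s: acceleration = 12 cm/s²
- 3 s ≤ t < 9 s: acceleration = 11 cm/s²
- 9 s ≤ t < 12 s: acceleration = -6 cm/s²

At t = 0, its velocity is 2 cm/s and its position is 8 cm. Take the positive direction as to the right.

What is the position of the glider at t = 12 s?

779 cm

On each constant-a segment, Δv = aΔt and Δx = v₀Δt + ½aΔt²; chain segment to segment.
0–3 s: v starts 2 cm/s; Δx = 2·3 + ½·12·3² = 60 cm; v ends 38 cm/s.
3–9 s: v starts 38 cm/s; Δx = 38·6 + ½·11·6² = 426 cm; v ends 104 cm/s.
9–12 s: v starts 104 cm/s; Δx = 104·3 + ½·-6·3² = 285 cm; v ends 86 cm/s.
x(12) = 8 + Σ Δx = 779 cm.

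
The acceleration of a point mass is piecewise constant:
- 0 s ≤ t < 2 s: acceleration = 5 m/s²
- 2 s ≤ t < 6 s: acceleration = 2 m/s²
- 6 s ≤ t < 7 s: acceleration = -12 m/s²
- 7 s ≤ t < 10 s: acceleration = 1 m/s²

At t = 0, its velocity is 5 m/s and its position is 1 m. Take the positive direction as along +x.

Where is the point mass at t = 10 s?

151.5 m

On each constant-a segment, Δv = aΔt and Δx = v₀Δt + ½aΔt²; chain segment to segment.
0–2 s: v starts 5 m/s; Δx = 5·2 + ½·5·2² = 20 m; v ends 15 m/s.
2–6 s: v starts 15 m/s; Δx = 15·4 + ½·2·4² = 76 m; v ends 23 m/s.
6–7 s: v starts 23 m/s; Δx = 23·1 + ½·-12·1² = 17 m; v ends 11 m/s.
7–10 s: v starts 11 m/s; Δx = 11·3 + ½·1·3² = 37.5 m; v ends 14 m/s.
x(10) = 1 + Σ Δx = 151.5 m.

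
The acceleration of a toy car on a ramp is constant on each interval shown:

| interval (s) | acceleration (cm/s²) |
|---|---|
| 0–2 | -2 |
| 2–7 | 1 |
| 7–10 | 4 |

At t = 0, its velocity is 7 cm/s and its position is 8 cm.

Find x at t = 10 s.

On each constant-a segment, Δv = aΔt and Δx = v₀Δt + ½aΔt²; chain segment to segment.
0–2 s: v starts 7 cm/s; Δx = 7·2 + ½·-2·2² = 10 cm; v ends 3 cm/s.
2–7 s: v starts 3 cm/s; Δx = 3·5 + ½·1·5² = 27.5 cm; v ends 8 cm/s.
7–10 s: v starts 8 cm/s; Δx = 8·3 + ½·4·3² = 42 cm; v ends 20 cm/s.
x(10) = 8 + Σ Δx = 87.5 cm.

87.5 cm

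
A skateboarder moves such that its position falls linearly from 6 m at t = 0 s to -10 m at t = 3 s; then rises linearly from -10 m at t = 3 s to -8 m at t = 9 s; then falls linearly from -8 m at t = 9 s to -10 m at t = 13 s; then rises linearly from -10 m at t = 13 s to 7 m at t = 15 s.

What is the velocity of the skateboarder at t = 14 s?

8.5 m/s

Velocity is the slope of the x-t graph on 13–15 s: (7 − -10)/(15 − 13) = 8.5 m/s.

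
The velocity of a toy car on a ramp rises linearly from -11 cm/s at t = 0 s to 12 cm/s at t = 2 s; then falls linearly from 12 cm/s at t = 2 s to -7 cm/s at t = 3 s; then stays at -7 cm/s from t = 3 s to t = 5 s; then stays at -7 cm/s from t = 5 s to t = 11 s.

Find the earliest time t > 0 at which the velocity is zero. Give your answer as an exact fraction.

t = 22/23 s

v changes sign on 0–2 s (from -11 to 12); the graph is linear there, so v = 0 at t = 0 + (11)·(2 − 0)/(12 − -11) = 22/23 s.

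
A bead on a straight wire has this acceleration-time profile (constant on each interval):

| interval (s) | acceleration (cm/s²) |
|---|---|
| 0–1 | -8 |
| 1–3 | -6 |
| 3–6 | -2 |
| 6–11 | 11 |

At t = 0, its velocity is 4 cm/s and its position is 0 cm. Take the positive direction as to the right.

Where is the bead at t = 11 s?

-49.5 cm

On each constant-a segment, Δv = aΔt and Δx = v₀Δt + ½aΔt²; chain segment to segment.
0–1 s: v starts 4 cm/s; Δx = 4·1 + ½·-8·1² = 0 cm; v ends -4 cm/s.
1–3 s: v starts -4 cm/s; Δx = -4·2 + ½·-6·2² = -20 cm; v ends -16 cm/s.
3–6 s: v starts -16 cm/s; Δx = -16·3 + ½·-2·3² = -57 cm; v ends -22 cm/s.
6–11 s: v starts -22 cm/s; Δx = -22·5 + ½·11·5² = 27.5 cm; v ends 33 cm/s.
x(11) = 0 + Σ Δx = -49.5 cm.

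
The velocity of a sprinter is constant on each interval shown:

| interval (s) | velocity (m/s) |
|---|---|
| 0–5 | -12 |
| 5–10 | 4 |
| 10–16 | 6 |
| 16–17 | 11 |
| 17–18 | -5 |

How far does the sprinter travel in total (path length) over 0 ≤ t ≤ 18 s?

Distance (not displacement) is the total path length: add the absolute areas under v-t.
0–5 s: |-12| × 5 = 60 m
5–10 s: |4| × 5 = 20 m
10–16 s: |6| × 6 = 36 m
16–17 s: |11| × 1 = 11 m
17–18 s: |-5| × 1 = 5 m
Total distance = 132 m

132 m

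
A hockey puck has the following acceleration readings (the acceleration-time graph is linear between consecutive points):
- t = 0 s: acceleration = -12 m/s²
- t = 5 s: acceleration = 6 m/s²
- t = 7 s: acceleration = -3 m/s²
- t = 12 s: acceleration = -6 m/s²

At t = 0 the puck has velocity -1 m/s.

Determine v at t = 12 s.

Δv equals the area under the a-t graph; then v = v₀ + Δv.
0–5 s: ½(-12 + 6)(5) = -15 m/s
5–7 s: ½(6 + -3)(2) = 3 m/s
7–12 s: ½(-3 + -6)(5) = -22.5 m/s
Δv = -34.5 m/s, so v(12) = -1 + (-34.5) = -35.5 m/s.

-35.5 m/s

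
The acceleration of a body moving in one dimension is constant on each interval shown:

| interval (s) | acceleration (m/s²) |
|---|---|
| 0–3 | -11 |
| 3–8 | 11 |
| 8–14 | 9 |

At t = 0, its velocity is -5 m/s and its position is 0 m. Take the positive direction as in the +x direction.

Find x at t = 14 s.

147 m

On each constant-a segment, Δv = aΔt and Δx = v₀Δt + ½aΔt²; chain segment to segment.
0–3 s: v starts -5 m/s; Δx = -5·3 + ½·-11·3² = -64.5 m; v ends -38 m/s.
3–8 s: v starts -38 m/s; Δx = -38·5 + ½·11·5² = -52.5 m; v ends 17 m/s.
8–14 s: v starts 17 m/s; Δx = 17·6 + ½·9·6² = 264 m; v ends 71 m/s.
x(14) = 0 + Σ Δx = 147 m.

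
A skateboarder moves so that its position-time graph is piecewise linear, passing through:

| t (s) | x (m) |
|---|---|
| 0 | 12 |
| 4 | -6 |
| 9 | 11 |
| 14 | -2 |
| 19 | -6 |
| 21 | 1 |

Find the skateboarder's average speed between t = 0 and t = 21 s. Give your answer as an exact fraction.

59/21 m/s

Average speed = (total path length)/(elapsed time); on a piecewise-linear x-t graph the path length is Σ|Δx|.
0–4 s: |Δx| = |-6 − 12| = 18 m
4–9 s: |Δx| = |11 − -6| = 17 m
9–14 s: |Δx| = |-2 − 11| = 13 m
14–19 s: |Δx| = |-6 − -2| = 4 m
19–21 s: |Δx| = |1 − -6| = 7 m
Total path = 59 m; average speed = 59/21 = 59/21 m/s.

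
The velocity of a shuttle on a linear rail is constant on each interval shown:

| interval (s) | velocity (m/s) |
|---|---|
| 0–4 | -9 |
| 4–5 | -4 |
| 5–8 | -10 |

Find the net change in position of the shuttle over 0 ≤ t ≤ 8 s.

Net displacement equals the area under the velocity-time graph (areas below the axis count negative).
0–4 s: -9 × 4 = -36 m
4–5 s: -4 × 1 = -4 m
5–8 s: -10 × 3 = -30 m
Net displacement = -70 m

-70 m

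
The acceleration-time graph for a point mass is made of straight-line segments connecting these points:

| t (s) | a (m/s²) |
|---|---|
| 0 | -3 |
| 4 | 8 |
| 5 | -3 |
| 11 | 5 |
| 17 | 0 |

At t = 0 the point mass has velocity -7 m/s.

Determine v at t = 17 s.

Δv equals the area under the a-t graph; then v = v₀ + Δv.
0–4 s: ½(-3 + 8)(4) = 10 m/s
4–5 s: ½(8 + -3)(1) = 2.5 m/s
5–11 s: ½(-3 + 5)(6) = 6 m/s
11–17 s: ½(5 + 0)(6) = 15 m/s
Δv = 33.5 m/s, so v(17) = -7 + (33.5) = 26.5 m/s.

26.5 m/s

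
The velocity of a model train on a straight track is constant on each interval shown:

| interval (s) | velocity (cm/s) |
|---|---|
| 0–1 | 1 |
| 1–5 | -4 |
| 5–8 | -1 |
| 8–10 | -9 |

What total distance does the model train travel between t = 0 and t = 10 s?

Total distance travelled is ∫|v| dt — sum the magnitudes of each area piece.
0–1 s: |1| × 1 = 1 cm
1–5 s: |-4| × 4 = 16 cm
5–8 s: |-1| × 3 = 3 cm
8–10 s: |-9| × 2 = 18 cm
Total distance = 38 cm

38 cm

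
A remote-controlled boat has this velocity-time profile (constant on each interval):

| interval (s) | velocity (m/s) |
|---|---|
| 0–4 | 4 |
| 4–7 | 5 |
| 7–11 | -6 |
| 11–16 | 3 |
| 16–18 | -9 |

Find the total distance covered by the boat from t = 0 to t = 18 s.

Total distance travelled is ∫|v| dt — sum the magnitudes of each area piece.
0–4 s: |4| × 4 = 16 m
4–7 s: |5| × 3 = 15 m
7–11 s: |-6| × 4 = 24 m
11–16 s: |3| × 5 = 15 m
16–18 s: |-9| × 2 = 18 m
Total distance = 88 m

88 m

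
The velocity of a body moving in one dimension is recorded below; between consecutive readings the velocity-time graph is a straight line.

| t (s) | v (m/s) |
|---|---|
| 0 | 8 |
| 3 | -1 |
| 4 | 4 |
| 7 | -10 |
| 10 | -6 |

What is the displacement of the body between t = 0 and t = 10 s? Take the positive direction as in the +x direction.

-21 m

Displacement is the signed area under the v-t curve.
0–3 s: ½(8 + -1)(3) = 10.5 m
3–4 s: ½(-1 + 4)(1) = 1.5 m
4–7 s: ½(4 + -10)(3) = -9 m
7–10 s: ½(-10 + -6)(3) = -24 m
Net displacement = -21 m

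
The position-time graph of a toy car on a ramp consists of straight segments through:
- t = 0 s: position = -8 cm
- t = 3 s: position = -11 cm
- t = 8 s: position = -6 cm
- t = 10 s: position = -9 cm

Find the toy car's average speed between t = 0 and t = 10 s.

Average speed = (total path length)/(elapsed time); on a piecewise-linear x-t graph the path length is Σ|Δx|.
0–3 s: |Δx| = |-11 − -8| = 3 cm
3–8 s: |Δx| = |-6 − -11| = 5 cm
8–10 s: |Δx| = |-9 − -6| = 3 cm
Total path = 11 cm; average speed = 11/10 = 1.1 cm/s.

1.1 cm/s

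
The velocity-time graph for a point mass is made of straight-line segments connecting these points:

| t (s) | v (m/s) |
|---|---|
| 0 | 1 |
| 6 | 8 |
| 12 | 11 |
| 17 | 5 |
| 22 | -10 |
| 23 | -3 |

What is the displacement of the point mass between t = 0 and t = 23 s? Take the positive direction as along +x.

105 m

Net displacement equals the area under the velocity-time graph (areas below the axis count negative).
0–6 s: ½(1 + 8)(6) = 27 m
6–12 s: ½(8 + 11)(6) = 57 m
12–17 s: ½(11 + 5)(5) = 40 m
17–22 s: ½(5 + -10)(5) = -12.5 m
22–23 s: ½(-10 + -3)(1) = -6.5 m
Net displacement = 105 m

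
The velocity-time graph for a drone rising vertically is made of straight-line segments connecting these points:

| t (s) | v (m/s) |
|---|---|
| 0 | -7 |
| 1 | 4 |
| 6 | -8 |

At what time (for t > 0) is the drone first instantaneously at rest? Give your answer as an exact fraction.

v changes sign on 0–1 s (from -7 to 4); the graph is linear there, so v = 0 at t = 0 + (7)·(1 − 0)/(4 − -7) = 7/11 s.

t = 7/11 s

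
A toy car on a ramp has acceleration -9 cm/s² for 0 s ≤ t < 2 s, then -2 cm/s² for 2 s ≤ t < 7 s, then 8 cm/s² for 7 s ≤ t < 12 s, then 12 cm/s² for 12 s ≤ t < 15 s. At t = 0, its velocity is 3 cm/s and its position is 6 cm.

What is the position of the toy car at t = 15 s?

On each constant-a segment, Δv = aΔt and Δx = v₀Δt + ½aΔt²; chain segment to segment.
0–2 s: v starts 3 cm/s; Δx = 3·2 + ½·-9·2² = -12 cm; v ends -15 cm/s.
2–7 s: v starts -15 cm/s; Δx = -15·5 + ½·-2·5² = -100 cm; v ends -25 cm/s.
7–12 s: v starts -25 cm/s; Δx = -25·5 + ½·8·5² = -25 cm; v ends 15 cm/s.
12–15 s: v starts 15 cm/s; Δx = 15·3 + ½·12·3² = 99 cm; v ends 51 cm/s.
x(15) = 6 + Σ Δx = -32 cm.

-32 cm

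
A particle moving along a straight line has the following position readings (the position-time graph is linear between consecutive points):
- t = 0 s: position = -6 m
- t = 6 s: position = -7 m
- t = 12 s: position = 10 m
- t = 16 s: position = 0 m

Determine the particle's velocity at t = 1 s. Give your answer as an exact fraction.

-1/6 m/s

Velocity is the slope of the x-t graph on 0–6 s: (-7 − -6)/(6 − 0) = -1/6 m/s.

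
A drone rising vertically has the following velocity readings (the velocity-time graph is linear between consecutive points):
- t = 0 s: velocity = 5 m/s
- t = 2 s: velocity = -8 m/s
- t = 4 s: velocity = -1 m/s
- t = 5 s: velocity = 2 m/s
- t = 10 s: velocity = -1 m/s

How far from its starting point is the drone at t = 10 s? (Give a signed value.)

Displacement is the signed area under the v-t curve.
0–2 s: ½(5 + -8)(2) = -3 m
2–4 s: ½(-8 + -1)(2) = -9 m
4–5 s: ½(-1 + 2)(1) = 0.5 m
5–10 s: ½(2 + -1)(5) = 2.5 m
Net displacement = -9 m

-9 m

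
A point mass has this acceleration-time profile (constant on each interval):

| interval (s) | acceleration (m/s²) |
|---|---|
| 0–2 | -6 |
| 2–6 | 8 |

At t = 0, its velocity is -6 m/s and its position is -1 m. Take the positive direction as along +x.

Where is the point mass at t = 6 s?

On each constant-a segment, Δv = aΔt and Δx = v₀Δt + ½aΔt²; chain segment to segment.
0–2 s: v starts -6 m/s; Δx = -6·2 + ½·-6·2² = -24 m; v ends -18 m/s.
2–6 s: v starts -18 m/s; Δx = -18·4 + ½·8·4² = -8 m; v ends 14 m/s.
x(6) = -1 + Σ Δx = -33 m.

-33 m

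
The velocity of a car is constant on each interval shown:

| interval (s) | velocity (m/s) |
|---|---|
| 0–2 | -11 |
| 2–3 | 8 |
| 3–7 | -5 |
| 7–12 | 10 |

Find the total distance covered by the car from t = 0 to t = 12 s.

Distance (not displacement) is the total path length: add the absolute areas under v-t.
0–2 s: |-11| × 2 = 22 m
2–3 s: |8| × 1 = 8 m
3–7 s: |-5| × 4 = 20 m
7–12 s: |10| × 5 = 50 m
Total distance = 100 m

100 m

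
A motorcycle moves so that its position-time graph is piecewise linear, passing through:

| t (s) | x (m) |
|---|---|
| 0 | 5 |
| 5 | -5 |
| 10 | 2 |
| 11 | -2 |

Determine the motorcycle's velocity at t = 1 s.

-2 m/s

Velocity is the slope of the x-t graph on 0–5 s: (-5 − 5)/(5 − 0) = -2 m/s.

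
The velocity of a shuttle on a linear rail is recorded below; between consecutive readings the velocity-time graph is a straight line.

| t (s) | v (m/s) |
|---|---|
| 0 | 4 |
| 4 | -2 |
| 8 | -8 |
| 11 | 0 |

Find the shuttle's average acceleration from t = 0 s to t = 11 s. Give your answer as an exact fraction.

-4/11 m/s²

Average acceleration = Δv/Δt = (0 − 4)/(11 − 0) = -4/11 m/s².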